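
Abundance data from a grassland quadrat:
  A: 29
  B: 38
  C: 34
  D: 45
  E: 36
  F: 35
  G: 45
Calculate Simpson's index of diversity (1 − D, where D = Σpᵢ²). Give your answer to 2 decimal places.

Total N = 29+38+34+45+36+35+45 = 262, so the proportions are 0.1107, 0.145, 0.1298, 0.1718, 0.1374, 0.1336, 0.1718 (working shown to 4 dp, full precision carried).
D = 0.1107² + 0.145² + 0.1298² + 0.1718² + 0.1374² + 0.1336² + 0.1718² = 0.0123 + 0.0210 + 0.0168 + 0.0295 + 0.0189 + 0.0178 + 0.0295 = 0.1459.
So 1 − D = 0.8541, i.e. 0.85 to 2 decimal places.

0.85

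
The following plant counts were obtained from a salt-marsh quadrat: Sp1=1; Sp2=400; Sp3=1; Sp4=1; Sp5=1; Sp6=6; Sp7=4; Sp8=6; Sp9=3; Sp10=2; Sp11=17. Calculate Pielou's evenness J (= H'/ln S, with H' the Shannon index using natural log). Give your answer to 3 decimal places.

0.204

Total N = 1+400+1+1+1+6+4+6+3+2+17 = 442, so the proportions are 0.00226, 0.90498, 0.00226, 0.00226, 0.00226, 0.01357, 0.00905, 0.01357, 0.00679, 0.00452, 0.03846 (working shown to 5 dp, full precision carried).
H' = −Σ pᵢ ln pᵢ = −((-0.01378) + (-0.09036) + (-0.01378) + (-0.01378) + (-0.01378) + (-0.05836) + (-0.04258) + (-0.05836) + (-0.03389) + (-0.02443) + (-0.12531)) = 0.48842.
With S = 11 species, ln S = 2.39790, so J = 0.48842/2.39790 = 0.20369, i.e. 0.204 to 3 decimal places.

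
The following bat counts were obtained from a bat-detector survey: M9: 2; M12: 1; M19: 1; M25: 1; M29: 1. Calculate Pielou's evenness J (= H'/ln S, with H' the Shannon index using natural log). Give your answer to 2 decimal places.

Total N = 2+1+1+1+1 = 6, so the proportions are 0.3333, 0.1667, 0.1667, 0.1667, 0.1667 (working shown to 4 dp, full precision carried).
H' = −Σ pᵢ ln pᵢ = −((-0.3662) + (-0.2986) + (-0.2986) + (-0.2986) + (-0.2986)) = 1.5607.
With S = 5 species, ln S = 1.6094, so J = 1.5607/1.6094 = 0.9697, i.e. 0.97 to 2 decimal places.

0.97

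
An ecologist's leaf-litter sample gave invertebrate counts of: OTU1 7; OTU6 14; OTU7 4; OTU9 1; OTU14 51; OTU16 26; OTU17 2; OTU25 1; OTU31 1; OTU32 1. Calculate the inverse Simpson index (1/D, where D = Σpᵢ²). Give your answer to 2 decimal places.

3.29

Total N = 7+14+4+1+51+26+2+1+1+1 = 108, so the proportions are 0.064815, 0.12963, 0.037037, 0.009259, 0.472222, 0.240741, 0.018519, 0.009259, 0.009259, 0.009259 (working shown to 6 dp, full precision carried).
D = 0.064815² + 0.12963² + 0.037037² + 0.009259² + 0.472222² + 0.240741² + 0.018519² + 0.009259² + 0.009259² + 0.009259² = 0.004201 + 0.016804 + 0.001372 + 0.000086 + 0.222994 + 0.057956 + 0.000343 + 0.000086 + 0.000086 + 0.000086 = 0.304012.
So 1/D = 3.2893, i.e. 3.29 to 2 decimal places.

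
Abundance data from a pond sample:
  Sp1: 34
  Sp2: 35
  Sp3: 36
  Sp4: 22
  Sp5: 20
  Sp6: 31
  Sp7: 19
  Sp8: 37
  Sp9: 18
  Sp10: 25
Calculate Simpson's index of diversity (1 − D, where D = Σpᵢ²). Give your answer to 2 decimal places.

Total N = 34+35+36+22+20+31+19+37+18+25 = 277, so the proportions are 0.1227, 0.1264, 0.13, 0.0794, 0.0722, 0.1119, 0.0686, 0.1336, 0.065, 0.0903 (working shown to 4 dp, full precision carried).
D = 0.1227² + 0.1264² + 0.13² + 0.0794² + 0.0722² + 0.1119² + 0.0686² + 0.1336² + 0.065² + 0.0903² = 0.0151 + 0.0160 + 0.0169 + 0.0063 + 0.0052 + 0.0125 + 0.0047 + 0.0178 + 0.0042 + 0.0081 = 0.1069.
So 1 − D = 0.8931, i.e. 0.89 to 2 decimal places.

0.89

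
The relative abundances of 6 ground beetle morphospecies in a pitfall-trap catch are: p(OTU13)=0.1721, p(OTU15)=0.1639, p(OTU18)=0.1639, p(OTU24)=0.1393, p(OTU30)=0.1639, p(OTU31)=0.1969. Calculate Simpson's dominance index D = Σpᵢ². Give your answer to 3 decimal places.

D = 0.1721² + 0.1639² + 0.1639² + 0.1393² + 0.1639² + 0.1969² = 0.02962 + 0.02686 + 0.02686 + 0.01940 + 0.02686 + 0.03877 = 0.16838 (working shown to 5 dp, full precision carried).
To 3 decimal places, D = 0.168.

0.168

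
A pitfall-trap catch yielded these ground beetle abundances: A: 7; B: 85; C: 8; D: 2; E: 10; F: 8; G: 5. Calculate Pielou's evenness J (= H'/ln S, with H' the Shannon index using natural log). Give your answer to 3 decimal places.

0.603

Total N = 7+85+8+2+10+8+5 = 125, so the proportions are 0.056, 0.68, 0.064, 0.016, 0.08, 0.064, 0.04 (working shown to 5 dp, full precision carried).
H' = −Σ pᵢ ln pᵢ = −((-0.16141) + (-0.26225) + (-0.17593) + (-0.06616) + (-0.20206) + (-0.17593) + (-0.12876)) = 1.17250.
With S = 7 species, ln S = 1.94591, so J = 1.17250/1.94591 = 0.60254, i.e. 0.603 to 3 decimal places.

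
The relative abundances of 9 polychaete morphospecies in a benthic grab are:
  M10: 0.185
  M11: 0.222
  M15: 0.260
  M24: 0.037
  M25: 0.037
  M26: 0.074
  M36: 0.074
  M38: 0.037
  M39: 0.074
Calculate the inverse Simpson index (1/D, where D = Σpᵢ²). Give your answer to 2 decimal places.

5.83

D = 0.185² + 0.222² + 0.26² + 0.037² + 0.037² + 0.074² + 0.074² + 0.037² + 0.074² = 0.034225 + 0.049284 + 0.067600 + 0.001369 + 0.001369 + 0.005476 + 0.005476 + 0.001369 + 0.005476 = 0.171644 (working shown to 6 dp, full precision carried).
So 1/D = 5.8260, i.e. 5.83 to 2 decimal places.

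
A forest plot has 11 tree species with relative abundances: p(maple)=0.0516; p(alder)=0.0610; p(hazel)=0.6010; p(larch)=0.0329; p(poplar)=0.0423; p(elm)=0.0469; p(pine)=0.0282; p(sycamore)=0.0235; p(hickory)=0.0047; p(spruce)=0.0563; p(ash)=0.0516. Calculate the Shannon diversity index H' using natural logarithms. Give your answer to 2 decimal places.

1.55

Each pᵢ ln pᵢ term (working shown to 4 dp, full precision carried): 0.0516×(-2.9642)=-0.1530, 0.061×(-2.7969)=-0.1706, 0.601×(-0.5092)=-0.3060, 0.0329×(-3.4143)=-0.1123, 0.0423×(-3.1630)=-0.1338, 0.0469×(-3.0597)=-0.1435, 0.0282×(-3.5684)=-0.1006, 0.0235×(-3.7508)=-0.0881, 0.0047×(-5.3602)=-0.0252, 0.0563×(-2.8771)=-0.1620, 0.0516×(-2.9642)=-0.1530.
Sum = -1.5481, so H' = 1.55.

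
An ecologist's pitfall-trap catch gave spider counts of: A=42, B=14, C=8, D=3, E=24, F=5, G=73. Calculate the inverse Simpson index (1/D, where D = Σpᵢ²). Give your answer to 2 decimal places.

3.59

Total N = 42+14+8+3+24+5+73 = 169, so the proportions are 0.248521, 0.08284, 0.047337, 0.017751, 0.142012, 0.029586, 0.431953 (working shown to 6 dp, full precision carried).
D = 0.248521² + 0.08284² + 0.047337² + 0.017751² + 0.142012² + 0.029586² + 0.431953² = 0.061763 + 0.006863 + 0.002241 + 0.000315 + 0.020167 + 0.000875 + 0.186583 = 0.278807.
So 1/D = 3.5867, i.e. 3.59 to 2 decimal places.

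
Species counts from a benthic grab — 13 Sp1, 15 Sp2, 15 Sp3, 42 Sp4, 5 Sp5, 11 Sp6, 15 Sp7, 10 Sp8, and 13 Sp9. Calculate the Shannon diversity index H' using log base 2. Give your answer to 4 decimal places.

Total N = 13+15+15+42+5+11+15+10+13 = 139, so the proportions are 0.093525, 0.107914, 0.107914, 0.302158, 0.035971, 0.079137, 0.107914, 0.071942, 0.093525 (working shown to 6 dp, full precision carried).
Each pᵢ log₂ pᵢ term: 0.093525×(-3.418501)=-0.319716, 0.107914×(-3.212050)=-0.346624, 0.107914×(-3.212050)=-0.346624, 0.302158×(-1.726624)=-0.521714, 0.035971×(-4.797013)=-0.172554, 0.079137×(-3.659509)=-0.289601, 0.107914×(-3.212050)=-0.346624, 0.071942×(-3.797013)=-0.273166, 0.093525×(-3.418501)=-0.319716.
Sum = -2.936340, so H' = 2.9363.

2.9363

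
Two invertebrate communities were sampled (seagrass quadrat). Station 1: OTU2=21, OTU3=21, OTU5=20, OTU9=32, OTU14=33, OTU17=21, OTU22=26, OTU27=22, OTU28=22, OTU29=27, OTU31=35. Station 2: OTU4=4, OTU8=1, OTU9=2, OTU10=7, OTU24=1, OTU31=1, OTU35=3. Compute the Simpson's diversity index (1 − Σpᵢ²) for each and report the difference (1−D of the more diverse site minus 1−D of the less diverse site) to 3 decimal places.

0.130

Station 1: N=280, proportions 0.075, 0.075, 0.07143, 0.11429, 0.11786, 0.075, 0.09286, 0.07857, 0.07857, 0.09643, 0.125, giving 1−D = 0.90518 (working shown to 5 dp, full precision carried).
Station 2: N=19, proportions 0.21053, 0.05263, 0.10526, 0.36842, 0.05263, 0.05263, 0.15789, giving 1−D = 0.77562.
Difference = |0.90518 − 0.77562| = 0.12956, i.e. 0.130 to 3 decimal places.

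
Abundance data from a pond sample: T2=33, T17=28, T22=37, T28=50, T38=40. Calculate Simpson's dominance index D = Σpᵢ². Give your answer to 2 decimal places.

Total N = 33+28+37+50+40 = 188, so the proportions are 0.1755, 0.1489, 0.1968, 0.266, 0.2128 (working shown to 4 dp, full precision carried).
D = 0.1755² + 0.1489² + 0.1968² + 0.266² + 0.2128² = 0.0308 + 0.0222 + 0.0387 + 0.0707 + 0.0453 = 0.2077.
To 2 decimal places, D = 0.21.

0.21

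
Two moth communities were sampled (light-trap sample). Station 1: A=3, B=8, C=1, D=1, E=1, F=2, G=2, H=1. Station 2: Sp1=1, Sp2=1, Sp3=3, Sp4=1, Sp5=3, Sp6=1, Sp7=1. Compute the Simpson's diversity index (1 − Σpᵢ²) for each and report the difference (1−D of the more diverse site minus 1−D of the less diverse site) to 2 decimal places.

Station 1: N=19, proportions 0.1579, 0.4211, 0.0526, 0.0526, 0.0526, 0.1053, 0.1053, 0.0526, giving 1−D = 0.7645 (working shown to 4 dp, full precision carried).
Station 2: N=11, proportions 0.0909, 0.0909, 0.2727, 0.0909, 0.2727, 0.0909, 0.0909, giving 1−D = 0.8099.
Difference = |0.7645 − 0.8099| = 0.0454, i.e. 0.05 to 2 decimal places.

0.05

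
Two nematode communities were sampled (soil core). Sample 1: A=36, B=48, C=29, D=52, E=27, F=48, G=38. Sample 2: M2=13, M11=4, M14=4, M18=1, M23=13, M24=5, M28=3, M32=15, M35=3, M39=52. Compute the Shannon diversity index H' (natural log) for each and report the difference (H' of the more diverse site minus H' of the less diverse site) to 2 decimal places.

Sample 1: N=278, proportions 0.1295, 0.1727, 0.1043, 0.1871, 0.0971, 0.1727, 0.1367, giving H' = 1.9191 (working shown to 4 dp, full precision carried).
Sample 2: N=113, proportions 0.115, 0.0354, 0.0354, 0.0088, 0.115, 0.0442, 0.0265, 0.1327, 0.0265, 0.4602, giving H' = 1.7318.
Difference = |1.9191 − 1.7318| = 0.1873, i.e. 0.19 to 2 decimal places.

0.19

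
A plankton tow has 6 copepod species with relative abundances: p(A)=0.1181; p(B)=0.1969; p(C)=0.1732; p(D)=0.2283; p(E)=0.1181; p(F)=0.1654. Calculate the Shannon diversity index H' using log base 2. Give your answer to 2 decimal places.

2.54

Each pᵢ log₂ pᵢ term (working shown to 4 dp, full precision carried): 0.1181×(-3.0819)=-0.3640, 0.1969×(-2.3445)=-0.4616, 0.1732×(-2.5295)=-0.4381, 0.2283×(-2.1310)=-0.4865, 0.1181×(-3.0819)=-0.3640, 0.1654×(-2.5960)=-0.4294.
Sum = -2.5436, so H' = 2.54.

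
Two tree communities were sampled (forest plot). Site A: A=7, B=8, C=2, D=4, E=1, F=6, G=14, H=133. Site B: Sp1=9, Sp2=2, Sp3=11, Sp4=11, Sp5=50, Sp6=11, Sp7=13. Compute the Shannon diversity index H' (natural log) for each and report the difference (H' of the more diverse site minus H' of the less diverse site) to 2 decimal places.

Site A: N=175, proportions 0.04, 0.04571, 0.01143, 0.02286, 0.00571, 0.03429, 0.08, 0.76, giving H' = 0.96306 (working shown to 5 dp, full precision carried).
Site B: N=107, proportions 0.08411, 0.01869, 0.1028, 0.1028, 0.46729, 0.1028, 0.1215, giving H' = 1.59584.
Difference = |0.96306 − 1.59584| = 0.63278, i.e. 0.63 to 2 decimal places.

0.63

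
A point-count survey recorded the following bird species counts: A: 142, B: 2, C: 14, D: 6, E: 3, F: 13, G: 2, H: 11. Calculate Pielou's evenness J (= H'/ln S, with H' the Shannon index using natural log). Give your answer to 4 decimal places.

0.4946

Total N = 142+2+14+6+3+13+2+11 = 193, so the proportions are 0.735751, 0.010363, 0.072539, 0.031088, 0.015544, 0.067358, 0.010363, 0.056995 (working shown to 6 dp, full precision carried).
H' = −Σ pᵢ ln pᵢ = −((-0.225775) + (-0.047353) + (-0.190315) + (-0.107905) + (-0.064727) + (-0.181713) + (-0.047353) + (-0.163278)) = 1.028419.
With S = 8 species, ln S = 2.079442, so J = 1.028419/2.079442 = 0.494565, i.e. 0.4946 to 4 decimal places.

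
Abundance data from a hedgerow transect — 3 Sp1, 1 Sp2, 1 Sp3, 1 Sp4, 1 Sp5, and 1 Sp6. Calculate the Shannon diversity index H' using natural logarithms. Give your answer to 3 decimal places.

Total N = 3+1+1+1+1+1 = 8, so the proportions are 0.375, 0.125, 0.125, 0.125, 0.125, 0.125 (working shown to 5 dp, full precision carried).
Each pᵢ ln pᵢ term: 0.375×(-0.98083)=-0.36781, 0.125×(-2.07944)=-0.25993, 0.125×(-2.07944)=-0.25993, 0.125×(-2.07944)=-0.25993, 0.125×(-2.07944)=-0.25993, 0.125×(-2.07944)=-0.25993.
Sum = -1.66746, so H' = 1.667.

1.667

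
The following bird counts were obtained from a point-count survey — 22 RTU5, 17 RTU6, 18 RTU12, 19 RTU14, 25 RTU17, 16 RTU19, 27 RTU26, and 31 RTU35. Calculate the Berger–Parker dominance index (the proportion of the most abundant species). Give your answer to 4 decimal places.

Total N = 22+17+18+19+25+16+27+31 = 175, so the proportions are 0.125714, 0.097143, 0.102857, 0.108571, 0.142857, 0.091429, 0.154286, 0.177143 (working shown to 6 dp, full precision carried).
The largest proportion is 0.177143, i.e. d = 0.1771 to 4 decimal places.

0.1771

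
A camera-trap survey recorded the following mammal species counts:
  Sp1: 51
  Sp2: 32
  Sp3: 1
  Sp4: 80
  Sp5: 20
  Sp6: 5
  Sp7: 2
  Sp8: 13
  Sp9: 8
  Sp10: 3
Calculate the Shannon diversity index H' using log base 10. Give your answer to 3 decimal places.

0.748

Total N = 51+32+1+80+20+5+2+13+8+3 = 215, so the proportions are 0.23721, 0.14884, 0.00465, 0.37209, 0.09302, 0.02326, 0.0093, 0.06047, 0.03721, 0.01395 (working shown to 5 dp, full precision carried).
Each pᵢ log₁₀ pᵢ term: 0.23721×(-0.62487)=-0.14822, 0.14884×(-0.82729)=-0.12313, 0.00465×(-2.33244)=-0.01085, 0.37209×(-0.42935)=-0.15976, 0.09302×(-1.03141)=-0.09594, 0.02326×(-1.63347)=-0.03799, 0.0093×(-2.03141)=-0.01890, 0.06047×(-1.21850)=-0.07368, 0.03721×(-1.42935)=-0.05319, 0.01395×(-1.85532)=-0.02589.
Sum = -0.74754, so H' = 0.748.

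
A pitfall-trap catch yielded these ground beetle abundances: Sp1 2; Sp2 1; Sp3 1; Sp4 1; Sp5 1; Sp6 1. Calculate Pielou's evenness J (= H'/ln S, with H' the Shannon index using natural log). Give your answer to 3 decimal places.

0.976

Total N = 2+1+1+1+1+1 = 7, so the proportions are 0.28571, 0.14286, 0.14286, 0.14286, 0.14286, 0.14286 (working shown to 5 dp, full precision carried).
H' = −Σ pᵢ ln pᵢ = −((-0.35793) + (-0.27799) + (-0.27799) + (-0.27799) + (-0.27799) + (-0.27799)) = 1.74787.
With S = 6 species, ln S = 1.79176, so J = 1.74787/1.79176 = 0.97550, i.e. 0.976 to 3 decimal places.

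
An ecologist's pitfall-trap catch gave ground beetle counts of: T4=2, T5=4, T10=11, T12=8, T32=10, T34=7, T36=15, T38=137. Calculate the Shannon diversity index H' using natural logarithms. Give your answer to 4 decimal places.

Total N = 2+4+11+8+10+7+15+137 = 194, so the proportions are 0.010309, 0.020619, 0.056701, 0.041237, 0.051546, 0.036082, 0.07732, 0.706186 (working shown to 6 dp, full precision carried).
Each pᵢ ln pᵢ term: 0.010309×(-4.574711)=-0.047162, 0.020619×(-3.881564)=-0.080032, 0.056701×(-2.869963)=-0.162730, 0.041237×(-3.188417)=-0.131481, 0.051546×(-2.965273)=-0.152849, 0.036082×(-3.321948)=-0.119864, 0.07732×(-2.559808)=-0.197923, 0.706186×(-0.347877)=-0.245666.
Sum = -1.137708, so H' = 1.1377.

1.1377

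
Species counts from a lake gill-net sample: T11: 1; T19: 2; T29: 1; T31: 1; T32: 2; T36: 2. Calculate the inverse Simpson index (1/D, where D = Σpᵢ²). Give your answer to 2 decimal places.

Total N = 1+2+1+1+2+2 = 9, so the proportions are 0.111111, 0.222222, 0.111111, 0.111111, 0.222222, 0.222222 (working shown to 6 dp, full precision carried).
D = 0.111111² + 0.222222² + 0.111111² + 0.111111² + 0.222222² + 0.222222² = 0.012346 + 0.049383 + 0.012346 + 0.012346 + 0.049383 + 0.049383 = 0.185185.
So 1/D = 5.4000, i.e. 5.40 to 2 decimal places.

5.40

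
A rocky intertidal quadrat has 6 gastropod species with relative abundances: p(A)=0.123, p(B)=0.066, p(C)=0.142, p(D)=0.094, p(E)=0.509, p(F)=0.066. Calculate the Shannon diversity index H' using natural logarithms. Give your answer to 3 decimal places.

Each pᵢ ln pᵢ term (working shown to 5 dp, full precision carried): 0.123×(-2.09557)=-0.25776, 0.066×(-2.71810)=-0.17939, 0.142×(-1.95193)=-0.27717, 0.094×(-2.36446)=-0.22226, 0.509×(-0.67531)=-0.34373, 0.066×(-2.71810)=-0.17939.
Sum = -1.45971, so H' = 1.460.

1.460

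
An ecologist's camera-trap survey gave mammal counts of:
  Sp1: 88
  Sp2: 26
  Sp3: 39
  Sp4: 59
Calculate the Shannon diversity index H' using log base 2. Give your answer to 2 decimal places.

Total N = 88+26+39+59 = 212, so the proportions are 0.4151, 0.1226, 0.184, 0.2783 (working shown to 4 dp, full precision carried).
Each pᵢ log₂ pᵢ term: 0.4151×(-1.2685)=-0.5265, 0.1226×(-3.0275)=-0.3713, 0.184×(-2.4425)=-0.4493, 0.2783×(-1.8453)=-0.5135.
Sum = -1.8607, so H' = 1.86.

1.86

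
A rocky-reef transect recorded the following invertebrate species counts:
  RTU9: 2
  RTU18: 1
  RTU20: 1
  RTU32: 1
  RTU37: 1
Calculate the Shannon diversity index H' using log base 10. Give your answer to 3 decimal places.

0.678

Total N = 2+1+1+1+1 = 6, so the proportions are 0.33333, 0.16667, 0.16667, 0.16667, 0.16667 (working shown to 5 dp, full precision carried).
Each pᵢ log₁₀ pᵢ term: 0.33333×(-0.47712)=-0.15904, 0.16667×(-0.77815)=-0.12969, 0.16667×(-0.77815)=-0.12969, 0.16667×(-0.77815)=-0.12969, 0.16667×(-0.77815)=-0.12969.
Sum = -0.67781, so H' = 0.678.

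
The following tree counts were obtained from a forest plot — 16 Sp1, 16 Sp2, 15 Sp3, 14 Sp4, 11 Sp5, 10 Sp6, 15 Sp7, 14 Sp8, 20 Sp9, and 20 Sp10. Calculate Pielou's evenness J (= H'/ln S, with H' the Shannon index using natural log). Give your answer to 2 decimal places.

0.99

Total N = 16+16+15+14+11+10+15+14+20+20 = 151, so the proportions are 0.106, 0.106, 0.0993, 0.0927, 0.0728, 0.0662, 0.0993, 0.0927, 0.1325, 0.1325 (working shown to 4 dp, full precision carried).
H' = −Σ pᵢ ln pᵢ = −((-0.2378) + (-0.2378) + (-0.2294) + (-0.2205) + (-0.1908) + (-0.1798) + (-0.2294) + (-0.2205) + (-0.2678) + (-0.2678)) = 2.2816.
With S = 10 species, ln S = 2.3026, so J = 2.2816/2.3026 = 0.9909, i.e. 0.99 to 2 decimal places.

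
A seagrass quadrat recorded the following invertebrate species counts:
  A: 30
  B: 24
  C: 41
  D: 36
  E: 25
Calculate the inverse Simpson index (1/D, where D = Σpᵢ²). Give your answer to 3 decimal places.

4.792

Total N = 30+24+41+36+25 = 156, so the proportions are 0.1923077, 0.1538462, 0.2628205, 0.2307692, 0.1602564 (working shown to 7 dp, full precision carried).
D = 0.1923077² + 0.1538462² + 0.2628205² + 0.2307692² + 0.1602564² = 0.0369822 + 0.0236686 + 0.0690746 + 0.0532544 + 0.0256821 = 0.2086621.
So 1/D = 4.79244, i.e. 4.792 to 3 decimal places.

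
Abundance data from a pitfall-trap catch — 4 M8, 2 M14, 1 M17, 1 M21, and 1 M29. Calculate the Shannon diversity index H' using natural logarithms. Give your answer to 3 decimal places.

1.427

Total N = 4+2+1+1+1 = 9, so the proportions are 0.44444, 0.22222, 0.11111, 0.11111, 0.11111 (working shown to 5 dp, full precision carried).
Each pᵢ ln pᵢ term: 0.44444×(-0.81093)=-0.36041, 0.22222×(-1.50408)=-0.33424, 0.11111×(-2.19722)=-0.24414, 0.11111×(-2.19722)=-0.24414, 0.11111×(-2.19722)=-0.24414.
Sum = -1.42706, so H' = 1.427.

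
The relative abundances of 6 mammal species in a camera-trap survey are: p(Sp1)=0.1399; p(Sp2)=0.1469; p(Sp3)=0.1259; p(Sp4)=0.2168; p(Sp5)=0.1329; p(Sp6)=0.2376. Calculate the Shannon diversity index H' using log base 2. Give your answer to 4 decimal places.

2.5376

Each pᵢ log₂ pᵢ term (working shown to 6 dp, full precision carried): 0.1399×(-2.837532)=-0.396971, 0.1469×(-2.767094)=-0.406486, 0.1259×(-2.989650)=-0.376397, 0.2168×(-2.205563)=-0.478166, 0.1329×(-2.911587)=-0.386950, 0.2376×(-2.073393)=-0.492638.
Sum = -2.537608, so H' = 2.5376.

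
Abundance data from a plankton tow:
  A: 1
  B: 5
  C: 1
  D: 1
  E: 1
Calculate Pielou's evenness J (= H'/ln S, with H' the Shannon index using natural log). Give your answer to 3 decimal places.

Total N = 1+5+1+1+1 = 9, so the proportions are 0.11111, 0.55556, 0.11111, 0.11111, 0.11111 (working shown to 5 dp, full precision carried).
H' = −Σ pᵢ ln pᵢ = −((-0.24414) + (-0.32655) + (-0.24414) + (-0.24414) + (-0.24414)) = 1.30309.
With S = 5 species, ln S = 1.60944, so J = 1.30309/1.60944 = 0.80966, i.e. 0.810 to 3 decimal places.

0.810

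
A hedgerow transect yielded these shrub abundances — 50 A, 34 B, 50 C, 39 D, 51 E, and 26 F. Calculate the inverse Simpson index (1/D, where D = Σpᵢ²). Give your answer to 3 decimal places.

5.706

Total N = 50+34+50+39+51+26 = 250, so the proportions are 0.2, 0.136, 0.2, 0.156, 0.204, 0.104 (working shown to 7 dp, full precision carried).
D = 0.2² + 0.136² + 0.2² + 0.156² + 0.204² + 0.104² = 0.0400000 + 0.0184960 + 0.0400000 + 0.0243360 + 0.0416160 + 0.0108160 = 0.1752640.
So 1/D = 5.70568, i.e. 5.706 to 3 decimal places.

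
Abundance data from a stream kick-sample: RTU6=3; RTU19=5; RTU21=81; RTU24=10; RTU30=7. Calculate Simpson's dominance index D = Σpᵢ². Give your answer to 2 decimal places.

Total N = 3+5+81+10+7 = 106, so the proportions are 0.0283, 0.0472, 0.7642, 0.0943, 0.066 (working shown to 4 dp, full precision carried).
D = 0.0283² + 0.0472² + 0.7642² + 0.0943² + 0.066² = 0.0008 + 0.0022 + 0.5839 + 0.0089 + 0.0044 = 0.6002.
To 2 decimal places, D = 0.60.

0.60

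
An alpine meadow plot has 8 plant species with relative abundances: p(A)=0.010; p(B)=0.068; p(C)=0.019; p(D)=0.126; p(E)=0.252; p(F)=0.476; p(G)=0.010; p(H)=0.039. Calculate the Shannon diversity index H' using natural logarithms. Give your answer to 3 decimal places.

1.438

Each pᵢ ln pᵢ term (working shown to 5 dp, full precision carried): 0.01×(-4.60517)=-0.04605, 0.068×(-2.68825)=-0.18280, 0.019×(-3.96332)=-0.07530, 0.126×(-2.07147)=-0.26101, 0.252×(-1.37833)=-0.34734, 0.476×(-0.74234)=-0.35335, 0.01×(-4.60517)=-0.04605, 0.039×(-3.24419)=-0.12652.
Sum = -1.43843, so H' = 1.438.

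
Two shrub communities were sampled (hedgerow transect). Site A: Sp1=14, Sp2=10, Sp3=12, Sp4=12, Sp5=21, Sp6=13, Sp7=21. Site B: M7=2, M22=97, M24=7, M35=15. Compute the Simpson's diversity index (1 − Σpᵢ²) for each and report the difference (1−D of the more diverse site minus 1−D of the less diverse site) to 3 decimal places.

0.508

Site A: N=103, proportions 0.135922, 0.097087, 0.116505, 0.116505, 0.203883, 0.126214, 0.203883, giving 1−D = 0.845886 (working shown to 6 dp, full precision carried).
Site B: N=121, proportions 0.016529, 0.801653, 0.057851, 0.123967, giving 1−D = 0.338365.
Difference = |0.845886 − 0.338365| = 0.507521, i.e. 0.508 to 3 decimal places.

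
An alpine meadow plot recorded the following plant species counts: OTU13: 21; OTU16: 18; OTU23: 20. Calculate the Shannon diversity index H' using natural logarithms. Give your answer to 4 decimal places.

Total N = 21+18+20 = 59, so the proportions are 0.355932, 0.305085, 0.338983 (working shown to 6 dp, full precision carried).
Each pᵢ ln pᵢ term: 0.355932×(-1.033015)=-0.367683, 0.305085×(-1.187166)=-0.362186, 0.338983×(-1.081805)=-0.366714.
Sum = -1.096583, so H' = 1.0966.

1.0966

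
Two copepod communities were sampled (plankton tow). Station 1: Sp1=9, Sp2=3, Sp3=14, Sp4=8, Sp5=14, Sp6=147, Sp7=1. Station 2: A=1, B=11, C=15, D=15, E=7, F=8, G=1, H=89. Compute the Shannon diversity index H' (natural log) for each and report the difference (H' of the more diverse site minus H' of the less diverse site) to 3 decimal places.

Station 1: N=196, proportions 0.04592, 0.01531, 0.07143, 0.04082, 0.07143, 0.75, 0.0051, giving H' = 0.95570 (working shown to 5 dp, full precision carried).
Station 2: N=147, proportions 0.0068, 0.07483, 0.10204, 0.10204, 0.04762, 0.05442, 0.0068, 0.60544, giving H' = 1.33490.
Difference = |0.95570 − 1.33490| = 0.37920, i.e. 0.379 to 3 decimal places.

0.379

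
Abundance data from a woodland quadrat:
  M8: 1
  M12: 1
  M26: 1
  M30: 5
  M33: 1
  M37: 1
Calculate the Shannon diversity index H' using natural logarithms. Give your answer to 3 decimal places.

Total N = 1+1+1+5+1+1 = 10, so the proportions are 0.1, 0.1, 0.1, 0.5, 0.1, 0.1 (working shown to 5 dp, full precision carried).
Each pᵢ ln pᵢ term: 0.1×(-2.30259)=-0.23026, 0.1×(-2.30259)=-0.23026, 0.1×(-2.30259)=-0.23026, 0.5×(-0.69315)=-0.34657, 0.1×(-2.30259)=-0.23026, 0.1×(-2.30259)=-0.23026.
Sum = -1.49787, so H' = 1.498.

1.498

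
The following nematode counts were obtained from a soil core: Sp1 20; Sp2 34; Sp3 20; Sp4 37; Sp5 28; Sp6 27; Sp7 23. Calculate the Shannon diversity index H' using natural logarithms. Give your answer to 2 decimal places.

1.92

Total N = 20+34+20+37+28+27+23 = 189, so the proportions are 0.1058, 0.1799, 0.1058, 0.1958, 0.1481, 0.1429, 0.1217 (working shown to 4 dp, full precision carried).
Each pᵢ ln pᵢ term: 0.1058×(-2.2460)=-0.2377, 0.1799×(-1.7154)=-0.3086, 0.1058×(-2.2460)=-0.2377, 0.1958×(-1.6308)=-0.3193, 0.1481×(-1.9095)=-0.2829, 0.1429×(-1.9459)=-0.2780, 0.1217×(-2.1063)=-0.2563.
Sum = -1.9204, so H' = 1.92.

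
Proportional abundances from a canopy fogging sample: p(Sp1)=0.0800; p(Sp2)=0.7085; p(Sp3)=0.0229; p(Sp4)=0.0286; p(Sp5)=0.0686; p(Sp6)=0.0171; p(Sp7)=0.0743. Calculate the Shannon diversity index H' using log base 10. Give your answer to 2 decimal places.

Each pᵢ log₁₀ pᵢ term (working shown to 4 dp, full precision carried): 0.08×(-1.0969)=-0.0878, 0.7085×(-0.1497)=-0.1060, 0.0229×(-1.6402)=-0.0376, 0.0286×(-1.5436)=-0.0441, 0.0686×(-1.1637)=-0.0798, 0.0171×(-1.7670)=-0.0302, 0.0743×(-1.1290)=-0.0839.
Sum = -0.4694, so H' = 0.47.

0.47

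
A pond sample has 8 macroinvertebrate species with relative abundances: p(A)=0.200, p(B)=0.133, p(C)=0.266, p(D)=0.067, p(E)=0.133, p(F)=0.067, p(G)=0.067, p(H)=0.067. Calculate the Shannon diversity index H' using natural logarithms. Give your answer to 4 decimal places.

Each pᵢ ln pᵢ term (working shown to 6 dp, full precision carried): 0.2×(-1.609438)=-0.321888, 0.133×(-2.017406)=-0.268315, 0.266×(-1.324259)=-0.352253, 0.067×(-2.703063)=-0.181105, 0.133×(-2.017406)=-0.268315, 0.067×(-2.703063)=-0.181105, 0.067×(-2.703063)=-0.181105, 0.067×(-2.703063)=-0.181105.
Sum = -1.935191, so H' = 1.9352.

1.9352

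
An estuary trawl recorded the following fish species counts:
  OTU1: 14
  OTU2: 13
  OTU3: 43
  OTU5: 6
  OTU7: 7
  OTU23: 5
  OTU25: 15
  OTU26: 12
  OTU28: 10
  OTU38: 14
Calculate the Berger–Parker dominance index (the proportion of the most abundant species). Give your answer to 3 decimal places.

0.309

Total N = 14+13+43+6+7+5+15+12+10+14 = 139, so the proportions are 0.10072, 0.09353, 0.30935, 0.04317, 0.05036, 0.03597, 0.10791, 0.08633, 0.07194, 0.10072 (working shown to 5 dp, full precision carried).
The largest proportion is 0.30935, i.e. d = 0.309 to 3 decimal places.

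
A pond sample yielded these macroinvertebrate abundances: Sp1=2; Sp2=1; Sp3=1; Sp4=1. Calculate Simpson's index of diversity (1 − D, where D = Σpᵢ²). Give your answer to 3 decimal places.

0.720

Total N = 2+1+1+1 = 5, so the proportions are 0.4, 0.2, 0.2, 0.2 (working shown to 5 dp, full precision carried).
D = 0.4² + 0.2² + 0.2² + 0.2² = 0.16000 + 0.04000 + 0.04000 + 0.04000 = 0.28000.
So 1 − D = 0.72000, i.e. 0.720 to 3 decimal places.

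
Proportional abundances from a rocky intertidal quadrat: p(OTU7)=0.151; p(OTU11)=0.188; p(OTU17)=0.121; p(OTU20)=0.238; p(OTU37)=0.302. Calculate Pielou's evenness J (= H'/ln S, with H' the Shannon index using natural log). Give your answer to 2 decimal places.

H' = −Σ pᵢ ln pᵢ = −((-0.2855) + (-0.3142) + (-0.2555) + (-0.3416) + (-0.3616)) = 1.5585 (working shown to 4 dp, full precision carried).
With S = 5 species, ln S = 1.6094, so J = 1.5585/1.6094 = 0.9683, i.e. 0.97 to 2 decimal places.

0.97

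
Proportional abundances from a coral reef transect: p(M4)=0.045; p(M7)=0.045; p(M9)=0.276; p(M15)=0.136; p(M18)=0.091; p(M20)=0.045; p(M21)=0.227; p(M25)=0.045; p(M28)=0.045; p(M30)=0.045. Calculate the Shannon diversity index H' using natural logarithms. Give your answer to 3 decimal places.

2.019

Each pᵢ ln pᵢ term (working shown to 5 dp, full precision carried): 0.045×(-3.10109)=-0.13955, 0.045×(-3.10109)=-0.13955, 0.276×(-1.28735)=-0.35531, 0.136×(-1.99510)=-0.27133, 0.091×(-2.39690)=-0.21812, 0.045×(-3.10109)=-0.13955, 0.227×(-1.48281)=-0.33660, 0.045×(-3.10109)=-0.13955, 0.045×(-3.10109)=-0.13955, 0.045×(-3.10109)=-0.13955.
Sum = -2.01865, so H' = 2.019.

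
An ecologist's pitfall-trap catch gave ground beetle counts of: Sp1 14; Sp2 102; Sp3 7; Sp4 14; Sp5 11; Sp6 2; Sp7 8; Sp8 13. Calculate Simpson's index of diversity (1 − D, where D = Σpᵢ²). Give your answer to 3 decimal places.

0.617

Total N = 14+102+7+14+11+2+8+13 = 171, so the proportions are 0.08187, 0.59649, 0.04094, 0.08187, 0.06433, 0.0117, 0.04678, 0.07602 (working shown to 5 dp, full precision carried).
D = 0.08187² + 0.59649² + 0.04094² + 0.08187² + 0.06433² + 0.0117² + 0.04678² + 0.07602² = 0.00670 + 0.35580 + 0.00168 + 0.00670 + 0.00414 + 0.00014 + 0.00219 + 0.00578 = 0.38313.
So 1 − D = 0.61687, i.e. 0.617 to 3 decimal places.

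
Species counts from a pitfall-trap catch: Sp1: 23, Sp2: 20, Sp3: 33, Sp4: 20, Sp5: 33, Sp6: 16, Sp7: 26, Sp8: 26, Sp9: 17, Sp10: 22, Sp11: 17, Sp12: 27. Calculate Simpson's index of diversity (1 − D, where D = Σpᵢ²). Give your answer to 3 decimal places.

Total N = 23+20+33+20+33+16+26+26+17+22+17+27 = 280, so the proportions are 0.08214, 0.07143, 0.11786, 0.07143, 0.11786, 0.05714, 0.09286, 0.09286, 0.06071, 0.07857, 0.06071, 0.09643 (working shown to 5 dp, full precision carried).
D = 0.08214² + 0.07143² + 0.11786² + 0.07143² + 0.11786² + 0.05714² + 0.09286² + 0.09286² + 0.06071² + 0.07857² + 0.06071² + 0.09643² = 0.00675 + 0.00510 + 0.01389 + 0.00510 + 0.01389 + 0.00327 + 0.00862 + 0.00862 + 0.00369 + 0.00617 + 0.00369 + 0.00930 = 0.08809.
So 1 − D = 0.91191, i.e. 0.912 to 3 decimal places.

0.912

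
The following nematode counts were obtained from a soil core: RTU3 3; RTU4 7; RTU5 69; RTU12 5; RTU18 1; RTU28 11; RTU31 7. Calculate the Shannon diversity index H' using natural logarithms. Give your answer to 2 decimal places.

1.17

Total N = 3+7+69+5+1+11+7 = 103, so the proportions are 0.0291, 0.068, 0.6699, 0.0485, 0.0097, 0.1068, 0.068 (working shown to 4 dp, full precision carried).
Each pᵢ ln pᵢ term: 0.0291×(-3.5361)=-0.1030, 0.068×(-2.6888)=-0.1827, 0.6699×(-0.4006)=-0.2684, 0.0485×(-3.0253)=-0.1469, 0.0097×(-4.6347)=-0.0450, 0.1068×(-2.2368)=-0.2389, 0.068×(-2.6888)=-0.1827.
Sum = -1.1676, so H' = 1.17.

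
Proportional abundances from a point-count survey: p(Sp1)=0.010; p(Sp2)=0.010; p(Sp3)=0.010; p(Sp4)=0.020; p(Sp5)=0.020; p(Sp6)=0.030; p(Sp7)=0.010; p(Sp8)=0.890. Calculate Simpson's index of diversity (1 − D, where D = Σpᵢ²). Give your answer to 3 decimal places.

D = 0.01² + 0.01² + 0.01² + 0.02² + 0.02² + 0.03² + 0.01² + 0.89² = 0.00010 + 0.00010 + 0.00010 + 0.00040 + 0.00040 + 0.00090 + 0.00010 + 0.79210 = 0.79420 (working shown to 5 dp, full precision carried).
So 1 − D = 0.20580, i.e. 0.206 to 3 decimal places.

0.206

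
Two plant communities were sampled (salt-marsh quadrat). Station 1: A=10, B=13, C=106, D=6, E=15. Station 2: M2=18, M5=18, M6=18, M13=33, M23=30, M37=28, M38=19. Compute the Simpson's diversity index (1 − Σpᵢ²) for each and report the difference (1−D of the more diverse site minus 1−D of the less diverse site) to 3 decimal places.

Station 1: N=150, proportions 0.06667, 0.08667, 0.70667, 0.04, 0.1, giving 1−D = 0.47707 (working shown to 5 dp, full precision carried).
Station 2: N=164, proportions 0.10976, 0.10976, 0.10976, 0.20122, 0.18293, 0.17073, 0.11585, giving 1−D = 0.84734.
Difference = |0.47707 − 0.84734| = 0.37027, i.e. 0.370 to 3 decimal places.

0.370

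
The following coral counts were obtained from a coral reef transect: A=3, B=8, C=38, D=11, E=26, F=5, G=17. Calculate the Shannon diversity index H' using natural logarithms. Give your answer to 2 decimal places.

1.67

Total N = 3+8+38+11+26+5+17 = 108, so the proportions are 0.0278, 0.0741, 0.3519, 0.1019, 0.2407, 0.0463, 0.1574 (working shown to 4 dp, full precision carried).
Each pᵢ ln pᵢ term: 0.0278×(-3.5835)=-0.0995, 0.0741×(-2.6027)=-0.1928, 0.3519×(-1.0445)=-0.3675, 0.1019×(-2.2842)=-0.2327, 0.2407×(-1.4240)=-0.3428, 0.0463×(-3.0727)=-0.1423, 0.1574×(-1.8489)=-0.2910.
Sum = -1.6686, so H' = 1.67.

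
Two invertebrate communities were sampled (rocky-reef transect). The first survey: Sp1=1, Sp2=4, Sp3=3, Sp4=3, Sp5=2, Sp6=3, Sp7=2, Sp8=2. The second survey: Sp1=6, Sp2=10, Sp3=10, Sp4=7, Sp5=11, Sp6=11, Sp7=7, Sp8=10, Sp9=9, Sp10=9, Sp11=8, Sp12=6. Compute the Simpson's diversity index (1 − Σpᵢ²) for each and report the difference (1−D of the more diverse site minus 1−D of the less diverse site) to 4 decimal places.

The first survey: N=20, proportions 0.05, 0.2, 0.15, 0.15, 0.1, 0.15, 0.1, 0.1, giving 1−D = 0.860000 (working shown to 6 dp, full precision carried).
The second survey: N=104, proportions 0.057692, 0.096154, 0.096154, 0.067308, 0.105769, 0.105769, 0.067308, 0.096154, 0.086538, 0.086538, 0.076923, 0.057692, giving 1−D = 0.913277.
Difference = |0.860000 − 0.913277| = 0.053277, i.e. 0.0533 to 4 decimal places.

0.0533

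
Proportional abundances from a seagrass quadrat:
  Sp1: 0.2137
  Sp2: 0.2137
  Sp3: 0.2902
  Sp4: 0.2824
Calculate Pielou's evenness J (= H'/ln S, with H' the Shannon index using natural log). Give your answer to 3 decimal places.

H' = −Σ pᵢ ln pᵢ = −((-0.32978) + (-0.32978) + (-0.35903) + (-0.35708)) = 1.37566 (working shown to 5 dp, full precision carried).
With S = 4 species, ln S = 1.38629, so J = 1.37566/1.38629 = 0.99233, i.e. 0.992 to 3 decimal places.

0.992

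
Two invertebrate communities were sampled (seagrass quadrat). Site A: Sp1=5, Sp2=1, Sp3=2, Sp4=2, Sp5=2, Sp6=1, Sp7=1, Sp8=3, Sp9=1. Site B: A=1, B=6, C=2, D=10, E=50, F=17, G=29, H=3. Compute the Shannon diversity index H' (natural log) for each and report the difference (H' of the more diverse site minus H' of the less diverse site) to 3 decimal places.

Site A: N=18, proportions 0.2777778, 0.0555556, 0.1111111, 0.1111111, 0.1111111, 0.0555556, 0.0555556, 0.1666667, 0.0555556, giving H' = 2.0291546 (working shown to 7 dp, full precision carried).
Site B: N=118, proportions 0.0084746, 0.0508475, 0.0169492, 0.0847458, 0.4237288, 0.1440678, 0.2457627, 0.0254237, giving H' = 1.5513974.
Difference = |2.0291546 − 1.5513974| = 0.4777572, i.e. 0.478 to 3 decimal places.

0.478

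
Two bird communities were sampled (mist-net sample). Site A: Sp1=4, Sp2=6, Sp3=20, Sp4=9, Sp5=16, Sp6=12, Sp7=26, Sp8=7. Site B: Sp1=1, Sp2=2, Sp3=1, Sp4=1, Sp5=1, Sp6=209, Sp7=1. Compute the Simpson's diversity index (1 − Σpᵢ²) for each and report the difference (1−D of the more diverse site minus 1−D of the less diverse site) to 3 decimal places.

0.771

Site A: N=100, proportions 0.04, 0.06, 0.2, 0.09, 0.16, 0.12, 0.26, 0.07, giving 1−D = 0.83420 (working shown to 5 dp, full precision carried).
Site B: N=216, proportions 0.00463, 0.00926, 0.00463, 0.00463, 0.00463, 0.96759, 0.00463, giving 1−D = 0.06357.
Difference = |0.83420 − 0.06357| = 0.77063, i.e. 0.771 to 3 decimal places.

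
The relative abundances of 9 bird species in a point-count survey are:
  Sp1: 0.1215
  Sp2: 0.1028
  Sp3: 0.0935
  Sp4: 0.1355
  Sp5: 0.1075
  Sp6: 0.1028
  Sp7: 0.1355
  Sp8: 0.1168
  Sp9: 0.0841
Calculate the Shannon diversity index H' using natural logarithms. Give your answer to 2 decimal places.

Each pᵢ ln pᵢ term (working shown to 4 dp, full precision carried): 0.1215×(-2.1078)=-0.2561, 0.1028×(-2.2750)=-0.2339, 0.0935×(-2.3698)=-0.2216, 0.1355×(-1.9988)=-0.2708, 0.1075×(-2.2303)=-0.2398, 0.1028×(-2.2750)=-0.2339, 0.1355×(-1.9988)=-0.2708, 0.1168×(-2.1473)=-0.2508, 0.0841×(-2.4757)=-0.2082.
Sum = -2.1859, so H' = 2.19.

2.19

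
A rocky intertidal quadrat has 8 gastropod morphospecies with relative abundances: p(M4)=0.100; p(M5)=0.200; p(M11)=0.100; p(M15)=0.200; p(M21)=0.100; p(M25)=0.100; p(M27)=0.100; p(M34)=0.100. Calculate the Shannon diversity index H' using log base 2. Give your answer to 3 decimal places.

2.922

Each pᵢ log₂ pᵢ term (working shown to 5 dp, full precision carried): 0.1×(-3.32193)=-0.33219, 0.2×(-2.32193)=-0.46439, 0.1×(-3.32193)=-0.33219, 0.2×(-2.32193)=-0.46439, 0.1×(-3.32193)=-0.33219, 0.1×(-3.32193)=-0.33219, 0.1×(-3.32193)=-0.33219, 0.1×(-3.32193)=-0.33219.
Sum = -2.92193, so H' = 2.922.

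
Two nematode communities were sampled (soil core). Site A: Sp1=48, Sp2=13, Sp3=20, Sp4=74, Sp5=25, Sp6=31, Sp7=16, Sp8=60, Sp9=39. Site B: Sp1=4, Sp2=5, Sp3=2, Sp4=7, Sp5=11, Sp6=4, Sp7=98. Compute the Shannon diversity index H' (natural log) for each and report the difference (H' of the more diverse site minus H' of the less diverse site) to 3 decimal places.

1.069

Site A: N=326, proportions 0.14724, 0.03988, 0.06135, 0.22699, 0.07669, 0.09509, 0.04908, 0.18405, 0.11963, giving H' = 2.05253 (working shown to 5 dp, full precision carried).
Site B: N=131, proportions 0.03053, 0.03817, 0.01527, 0.05344, 0.08397, 0.03053, 0.74809, giving H' = 0.98322.
Difference = |2.05253 − 0.98322| = 1.06931, i.e. 1.069 to 3 decimal places.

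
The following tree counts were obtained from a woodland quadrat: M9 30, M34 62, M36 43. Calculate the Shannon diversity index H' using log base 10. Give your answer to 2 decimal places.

0.46

Total N = 30+62+43 = 135, so the proportions are 0.2222, 0.4593, 0.3185 (working shown to 4 dp, full precision carried).
Each pᵢ log₁₀ pᵢ term: 0.2222×(-0.6532)=-0.1452, 0.4593×(-0.3379)=-0.1552, 0.3185×(-0.4969)=-0.1583.
Sum = -0.4586, so H' = 0.46.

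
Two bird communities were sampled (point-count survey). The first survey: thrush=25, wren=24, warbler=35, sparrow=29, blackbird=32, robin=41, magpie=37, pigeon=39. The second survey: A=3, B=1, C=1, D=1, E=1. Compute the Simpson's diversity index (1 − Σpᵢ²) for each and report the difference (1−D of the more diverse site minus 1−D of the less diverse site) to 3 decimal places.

The first survey: N=262, proportions 0.09542, 0.0916, 0.13359, 0.11069, 0.12214, 0.15649, 0.14122, 0.14885, giving 1−D = 0.87090 (working shown to 5 dp, full precision carried).
The second survey: N=7, proportions 0.42857, 0.14286, 0.14286, 0.14286, 0.14286, giving 1−D = 0.73469.
Difference = |0.87090 − 0.73469| = 0.13621, i.e. 0.136 to 3 decimal places.

0.136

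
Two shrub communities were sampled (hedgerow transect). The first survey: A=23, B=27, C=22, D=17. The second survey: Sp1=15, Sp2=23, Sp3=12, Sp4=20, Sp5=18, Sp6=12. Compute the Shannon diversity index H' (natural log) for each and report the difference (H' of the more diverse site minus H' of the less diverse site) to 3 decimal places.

The first survey: N=89, proportions 0.25843, 0.30337, 0.24719, 0.19101, giving H' = 1.37323 (working shown to 5 dp, full precision carried).
The second survey: N=100, proportions 0.15, 0.23, 0.12, 0.2, 0.18, 0.12, giving H' = 1.76201.
Difference = |1.37323 − 1.76201| = 0.38878, i.e. 0.389 to 3 decimal places.

0.389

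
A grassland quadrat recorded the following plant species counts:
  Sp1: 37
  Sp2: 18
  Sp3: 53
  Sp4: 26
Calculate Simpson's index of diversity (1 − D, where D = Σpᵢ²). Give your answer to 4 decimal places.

Total N = 37+18+53+26 = 134, so the proportions are 0.276119, 0.134328, 0.395522, 0.19403 (working shown to 6 dp, full precision carried).
D = 0.276119² + 0.134328² + 0.395522² + 0.19403² = 0.076242 + 0.018044 + 0.156438 + 0.037648 = 0.288372.
So 1 − D = 0.711628, i.e. 0.7116 to 4 decimal places.

0.7116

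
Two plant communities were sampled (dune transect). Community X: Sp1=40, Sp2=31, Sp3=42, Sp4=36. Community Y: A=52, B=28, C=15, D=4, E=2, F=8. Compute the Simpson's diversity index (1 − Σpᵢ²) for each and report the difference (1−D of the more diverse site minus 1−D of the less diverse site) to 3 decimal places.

0.066

Community X: N=149, proportions 0.26846, 0.20805, 0.28188, 0.24161, giving 1−D = 0.74681 (working shown to 5 dp, full precision carried).
Community Y: N=109, proportions 0.47706, 0.25688, 0.13761, 0.0367, 0.01835, 0.07339, giving 1−D = 0.68041.
Difference = |0.74681 − 0.68041| = 0.06640, i.e. 0.066 to 3 decimal places.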